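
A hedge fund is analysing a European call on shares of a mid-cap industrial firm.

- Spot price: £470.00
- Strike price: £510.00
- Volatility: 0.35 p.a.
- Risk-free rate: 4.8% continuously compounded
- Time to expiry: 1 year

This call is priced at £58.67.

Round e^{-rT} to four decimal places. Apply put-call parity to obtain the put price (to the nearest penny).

e^(−rT) = e^(−0.048·1) = 0.9531
Put-call parity: C − P = S − K·e^(−rT) = 470 − 510·0.9531 = 470 − 486.0810 = -16.0810
P = C − (C − P) = 58.67 − (-16.0810) = 74.7510

£74.75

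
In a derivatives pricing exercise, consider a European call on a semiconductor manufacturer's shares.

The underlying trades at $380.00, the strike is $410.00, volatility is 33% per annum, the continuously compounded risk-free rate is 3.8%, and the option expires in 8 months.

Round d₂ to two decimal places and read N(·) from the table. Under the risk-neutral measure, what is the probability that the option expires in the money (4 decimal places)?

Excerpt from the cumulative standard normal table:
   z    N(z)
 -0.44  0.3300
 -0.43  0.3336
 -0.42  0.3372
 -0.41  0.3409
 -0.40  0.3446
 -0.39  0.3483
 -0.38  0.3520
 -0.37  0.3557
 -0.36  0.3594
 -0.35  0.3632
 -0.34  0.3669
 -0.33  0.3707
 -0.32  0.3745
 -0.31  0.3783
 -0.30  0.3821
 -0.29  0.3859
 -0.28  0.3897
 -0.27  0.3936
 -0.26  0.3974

0.3745

σ√T = 0.33·√0.6667 = 0.2694
d₁ = [ln(380/410) + (0.038 + ½·0.33²)·0.6667] / (σ√T) = (-0.0760 + 0.0616) / 0.2694 = -0.0533 ≈ -0.05
d₂ = -0.0533 − 0.2694 = -0.3227 ≈ -0.32
Risk-neutral Pr[S_T > K] = N(d₂) = N(-0.32) = 0.3745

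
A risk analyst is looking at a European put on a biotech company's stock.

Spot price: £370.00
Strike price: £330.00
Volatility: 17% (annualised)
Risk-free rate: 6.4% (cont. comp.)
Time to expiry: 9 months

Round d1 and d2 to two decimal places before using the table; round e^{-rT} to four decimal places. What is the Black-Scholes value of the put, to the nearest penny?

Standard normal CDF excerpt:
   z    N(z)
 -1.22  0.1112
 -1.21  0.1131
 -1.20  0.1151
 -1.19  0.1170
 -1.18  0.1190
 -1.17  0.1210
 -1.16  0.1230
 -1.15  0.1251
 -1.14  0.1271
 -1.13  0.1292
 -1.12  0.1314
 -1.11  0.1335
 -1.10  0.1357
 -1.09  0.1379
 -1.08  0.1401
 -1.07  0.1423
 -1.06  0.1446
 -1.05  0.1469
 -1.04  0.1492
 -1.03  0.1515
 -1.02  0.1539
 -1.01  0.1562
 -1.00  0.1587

σ√T = 0.17 × 0.8660 = 0.1472
d₁ = [ln(370/330) + (0.064 + 0.17²/2)·0.75] / 0.1472 = [0.1144 + 0.0588] / 0.1472 = 1.1768 ⇒ 1.18
d₂ = d₁ − σ√T = 1.1768 − 0.1472 = 1.0295 ⇒ 1.03
exp(−rT) = exp(−0.064·0.75) = 0.9531
P = 330·0.9531·N(-1.03) − 370·N(-1.18) = 330·0.9531·0.1515 − 370·0.1190 = 47.6502 − 44.0300 = 3.6202

£3.62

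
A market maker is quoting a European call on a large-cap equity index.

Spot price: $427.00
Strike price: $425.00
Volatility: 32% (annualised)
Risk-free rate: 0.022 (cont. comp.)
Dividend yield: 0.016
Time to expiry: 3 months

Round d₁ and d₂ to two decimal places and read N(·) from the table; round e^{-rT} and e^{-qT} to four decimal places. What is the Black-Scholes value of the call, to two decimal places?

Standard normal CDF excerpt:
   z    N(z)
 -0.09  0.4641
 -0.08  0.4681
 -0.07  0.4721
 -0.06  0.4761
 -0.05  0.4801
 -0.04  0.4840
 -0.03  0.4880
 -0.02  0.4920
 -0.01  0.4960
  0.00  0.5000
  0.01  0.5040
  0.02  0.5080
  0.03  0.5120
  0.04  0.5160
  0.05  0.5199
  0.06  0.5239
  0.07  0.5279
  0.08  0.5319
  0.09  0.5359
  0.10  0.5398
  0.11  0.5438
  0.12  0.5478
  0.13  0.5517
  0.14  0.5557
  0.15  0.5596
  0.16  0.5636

$28.41

σ√T = 0.32·√0.25 = 0.1600
d₁ = [ln(427/425) + (0.022 − 0.016 + 0.32²/2)·0.25] / 0.1600 = [0.0047 + 0.0143] / 0.1600 = 0.1187 ⇒ 0.12
d₂ = d₁ − σ√T = 0.1187 − 0.1600 = -0.0413 ⇒ -0.04
exp(−qT) = exp(−0.016·0.25) = 0.9960;  exp(−rT) = exp(−0.022·0.25) = 0.9945
C = 427·0.9960·N(0.12) − 425·0.9945·N(-0.04) = 427·0.9960·0.5478 − 425·0.9945·0.4840 = 232.9750 − 204.5686 = 28.4063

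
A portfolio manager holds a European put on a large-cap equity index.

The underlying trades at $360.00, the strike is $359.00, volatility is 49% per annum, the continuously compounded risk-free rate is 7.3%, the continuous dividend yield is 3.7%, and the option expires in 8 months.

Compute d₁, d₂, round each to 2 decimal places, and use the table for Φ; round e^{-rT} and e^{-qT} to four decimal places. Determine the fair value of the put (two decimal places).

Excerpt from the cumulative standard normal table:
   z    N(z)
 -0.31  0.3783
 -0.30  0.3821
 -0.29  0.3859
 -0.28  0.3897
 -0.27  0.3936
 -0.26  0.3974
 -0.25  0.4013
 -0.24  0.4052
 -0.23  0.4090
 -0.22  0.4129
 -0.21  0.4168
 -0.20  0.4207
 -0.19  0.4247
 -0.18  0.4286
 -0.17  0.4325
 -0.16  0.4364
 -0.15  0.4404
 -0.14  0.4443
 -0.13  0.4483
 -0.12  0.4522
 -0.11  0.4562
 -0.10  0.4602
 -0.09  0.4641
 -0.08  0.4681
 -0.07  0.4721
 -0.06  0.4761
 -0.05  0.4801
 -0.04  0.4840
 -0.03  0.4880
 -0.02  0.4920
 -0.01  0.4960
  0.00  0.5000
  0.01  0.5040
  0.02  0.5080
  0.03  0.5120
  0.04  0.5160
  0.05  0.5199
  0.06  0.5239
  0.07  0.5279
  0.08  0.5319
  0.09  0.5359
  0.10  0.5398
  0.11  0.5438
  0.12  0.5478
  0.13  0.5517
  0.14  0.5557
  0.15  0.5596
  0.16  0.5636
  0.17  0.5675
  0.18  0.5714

$50.41

σ√T = 0.49·√0.6667 = 0.4001
d₁ = [ln(360/359) + (0.073 − 0.037 + 0.49²/2)·0.6667] / 0.4001 = [0.0028 + 0.1040] / 0.4001 = 0.2670 ≈ 0.27
d₂ = d₁ − σ√T = 0.2670 − 0.4001 = -0.1331 ≈ -0.13
e^(−qT) = e^(−0.037·0.6667) = 0.9756;  e^(−rT) = e^(−0.073·0.6667) = 0.9525
N(−d₂) = N(0.13) = 0.5517;  N(−d₁) = N(-0.27) = 0.3936
P = 359·0.9525·0.5517 − 360·0.9756·0.3936 = 188.6524 − 138.2386 = 50.4138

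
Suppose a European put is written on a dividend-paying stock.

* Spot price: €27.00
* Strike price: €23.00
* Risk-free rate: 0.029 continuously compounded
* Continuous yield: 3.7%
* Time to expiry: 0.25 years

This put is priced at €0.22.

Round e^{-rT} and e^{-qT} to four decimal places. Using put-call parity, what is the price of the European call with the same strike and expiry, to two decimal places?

€4.14

exp(−qT) = exp(−0.037·0.25) = 0.9908;  exp(−rT) = exp(−0.029·0.25) = 0.9928
Put-call parity: C − P = S·e^(−qT) − K·e^(−rT) = 27·0.9908 − 23·0.9928 = 26.7516 − 22.8344 = 3.9172
C = P + (C − P) = 0.22 + (3.9172) = 4.1372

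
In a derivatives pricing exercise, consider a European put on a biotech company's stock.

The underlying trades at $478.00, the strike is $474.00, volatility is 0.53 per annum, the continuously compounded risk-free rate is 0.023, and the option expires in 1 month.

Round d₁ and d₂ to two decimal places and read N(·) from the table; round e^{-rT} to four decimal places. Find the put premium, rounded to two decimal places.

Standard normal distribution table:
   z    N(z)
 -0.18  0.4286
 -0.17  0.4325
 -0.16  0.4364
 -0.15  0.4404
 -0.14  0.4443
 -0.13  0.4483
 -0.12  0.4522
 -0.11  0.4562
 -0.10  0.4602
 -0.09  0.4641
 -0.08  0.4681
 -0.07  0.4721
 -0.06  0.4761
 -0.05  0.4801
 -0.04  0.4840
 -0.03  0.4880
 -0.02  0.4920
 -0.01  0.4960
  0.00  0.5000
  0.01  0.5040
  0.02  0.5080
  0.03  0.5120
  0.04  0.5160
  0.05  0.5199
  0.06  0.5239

$26.07

T = 0.08333;  σ√T = 0.1530
d₁ = [ln(478/474) + (0.023 + ½·0.53²)·0.08333] / (σ√T) = (0.0084 + 0.0136) / 0.1530 = 0.1440 → 0.14
d₂ = 0.1440 − 0.1530 = -0.0090 → -0.01
exp(−rT) = exp(−0.023·0.08333) = 0.9981
N(−d₂) = N(0.01) = 0.5040;  N(−d₁) = N(-0.14) = 0.4443
P = 474·0.9981·0.5040 − 478·0.4443 = 238.4421 − 212.3754 = 26.0667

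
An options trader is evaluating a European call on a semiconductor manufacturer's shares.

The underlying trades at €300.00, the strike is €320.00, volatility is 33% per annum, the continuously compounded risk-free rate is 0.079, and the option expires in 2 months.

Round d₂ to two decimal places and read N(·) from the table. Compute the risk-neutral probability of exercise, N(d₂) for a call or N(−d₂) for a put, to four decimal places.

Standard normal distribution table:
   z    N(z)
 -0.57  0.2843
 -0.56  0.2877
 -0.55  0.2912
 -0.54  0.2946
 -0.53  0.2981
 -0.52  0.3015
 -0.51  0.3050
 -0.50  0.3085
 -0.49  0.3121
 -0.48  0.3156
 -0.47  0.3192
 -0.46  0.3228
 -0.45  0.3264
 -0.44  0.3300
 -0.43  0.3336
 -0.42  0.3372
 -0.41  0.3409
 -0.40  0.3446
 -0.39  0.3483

0.3264

T = 0.1667;  σ√T = 0.1347
d₁ = [ln(300/320) + (0.079 + ½·0.33²)·0.1667] / (σ√T) = (-0.0645 + 0.0222) / 0.1347 = -0.3140 ≈ -0.31
d₂ = -0.3140 − 0.1347 = -0.4487 ≈ -0.45
Risk-neutral Pr[S_T > K] = N(d₂) = N(-0.45) = 0.3264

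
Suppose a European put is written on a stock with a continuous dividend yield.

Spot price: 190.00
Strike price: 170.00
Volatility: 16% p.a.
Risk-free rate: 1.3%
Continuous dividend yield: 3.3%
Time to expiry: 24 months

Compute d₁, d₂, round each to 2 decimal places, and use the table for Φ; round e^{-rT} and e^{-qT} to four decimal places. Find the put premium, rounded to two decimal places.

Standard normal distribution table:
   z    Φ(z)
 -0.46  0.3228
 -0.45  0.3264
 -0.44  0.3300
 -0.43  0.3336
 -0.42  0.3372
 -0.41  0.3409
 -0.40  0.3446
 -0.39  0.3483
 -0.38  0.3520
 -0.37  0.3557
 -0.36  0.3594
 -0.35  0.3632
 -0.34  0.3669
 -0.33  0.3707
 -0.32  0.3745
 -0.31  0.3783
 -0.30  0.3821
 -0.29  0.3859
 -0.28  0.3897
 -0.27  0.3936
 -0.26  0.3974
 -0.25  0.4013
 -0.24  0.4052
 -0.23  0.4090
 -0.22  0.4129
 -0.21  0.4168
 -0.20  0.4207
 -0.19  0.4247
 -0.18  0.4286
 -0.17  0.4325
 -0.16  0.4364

σ√T = 0.16·√2 = 0.2263
d₁ = [ln(190/170) + (0.013 − 0.033 + ½·0.16²)·2] / (σ√T) = (0.1112 − 0.0144) / 0.2263 = 0.4279 which rounds to 0.43
d₂ = 0.4279 − 0.2263 = 0.2016 which rounds to 0.20
e^(−qT) = e^(−0.033·2) = 0.9361;  e^(−rT) = e^(−0.013·2) = 0.9743
P = 170·0.9743·N(-0.20) − 190·0.9361·N(-0.43) = 170·0.9743·0.4207 − 190·0.9361·0.3336 = 69.6810 − 59.3338 = 10.3472

10.35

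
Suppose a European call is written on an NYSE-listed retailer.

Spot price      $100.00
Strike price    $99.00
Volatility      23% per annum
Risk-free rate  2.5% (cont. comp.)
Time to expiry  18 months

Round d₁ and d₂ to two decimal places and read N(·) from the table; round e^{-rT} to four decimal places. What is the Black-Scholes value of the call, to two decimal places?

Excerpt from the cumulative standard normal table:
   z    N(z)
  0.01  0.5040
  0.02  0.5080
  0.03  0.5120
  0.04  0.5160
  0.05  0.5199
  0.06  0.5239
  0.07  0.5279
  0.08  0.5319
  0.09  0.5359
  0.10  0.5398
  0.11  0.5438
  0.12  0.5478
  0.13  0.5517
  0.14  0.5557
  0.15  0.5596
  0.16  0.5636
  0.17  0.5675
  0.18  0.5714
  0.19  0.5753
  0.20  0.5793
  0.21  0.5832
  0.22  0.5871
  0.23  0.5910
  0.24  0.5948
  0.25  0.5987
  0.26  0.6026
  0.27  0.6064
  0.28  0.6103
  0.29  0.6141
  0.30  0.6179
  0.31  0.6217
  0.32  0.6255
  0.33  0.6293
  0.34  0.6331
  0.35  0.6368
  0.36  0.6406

$13.35

T = 1.5;  σ√T = 0.2817
d₁ = [ln(100/99) + (0.025 + 0.23²/2)·1.5] / 0.2817 = [0.0101 + 0.0772] / 0.2817 = 0.3096 ≈ 0.31
d₂ = d₁ − σ√T = 0.3096 − 0.2817 = 0.0280 ≈ 0.03
exp(−rT) = exp(−0.025·1.5) = 0.9632
C = 100·N(0.31) − 99·0.9632·N(0.03) = 100·0.6217 − 99·0.9632·0.5120 = 62.1700 − 48.8227 = 13.3473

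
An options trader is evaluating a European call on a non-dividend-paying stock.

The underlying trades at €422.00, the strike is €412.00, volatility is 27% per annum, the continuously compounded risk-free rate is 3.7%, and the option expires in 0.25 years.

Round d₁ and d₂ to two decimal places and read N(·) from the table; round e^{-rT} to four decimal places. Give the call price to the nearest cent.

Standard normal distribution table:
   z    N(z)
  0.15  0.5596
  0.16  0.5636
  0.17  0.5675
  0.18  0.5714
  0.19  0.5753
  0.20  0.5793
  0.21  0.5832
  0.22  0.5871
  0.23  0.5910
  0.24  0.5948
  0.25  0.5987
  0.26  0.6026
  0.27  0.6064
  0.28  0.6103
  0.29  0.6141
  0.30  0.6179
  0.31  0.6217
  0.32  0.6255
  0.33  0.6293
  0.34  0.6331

€29.11

σ√T = 0.27·√0.25 = 0.1350
d₁ = [ln(422/412) + (0.037 + ½·0.27²)·0.25] / (σ√T) = (0.0240 + 0.0184) / 0.1350 = 0.3137 ⇒ 0.31
d₂ = 0.3137 − 0.1350 = 0.1787 ⇒ 0.18
exp(−rT) = exp(−0.037·0.25) = 0.9908
N(d₁) = N(0.31) = 0.6217;  N(d₂) = N(0.18) = 0.5714
C = 422·0.6217 − 412·0.9908·0.5714 = 262.3574 − 233.2510 = 29.1064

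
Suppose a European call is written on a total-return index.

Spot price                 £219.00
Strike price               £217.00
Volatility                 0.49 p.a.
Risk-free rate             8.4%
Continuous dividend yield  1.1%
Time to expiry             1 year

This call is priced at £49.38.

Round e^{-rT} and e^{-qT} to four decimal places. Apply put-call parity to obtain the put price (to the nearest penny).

£32.28

e^(−qT) = e^(−0.011·1) = 0.9891;  e^(−rT) = e^(−0.084·1) = 0.9194
Put-call parity: C − P = S·e^(−qT) − K·e^(−rT) = 219·0.9891 − 217·0.9194 = 216.6129 − 199.5098 = 17.1031
P = C − (C − P) = 49.38 − (17.1031) = 32.2769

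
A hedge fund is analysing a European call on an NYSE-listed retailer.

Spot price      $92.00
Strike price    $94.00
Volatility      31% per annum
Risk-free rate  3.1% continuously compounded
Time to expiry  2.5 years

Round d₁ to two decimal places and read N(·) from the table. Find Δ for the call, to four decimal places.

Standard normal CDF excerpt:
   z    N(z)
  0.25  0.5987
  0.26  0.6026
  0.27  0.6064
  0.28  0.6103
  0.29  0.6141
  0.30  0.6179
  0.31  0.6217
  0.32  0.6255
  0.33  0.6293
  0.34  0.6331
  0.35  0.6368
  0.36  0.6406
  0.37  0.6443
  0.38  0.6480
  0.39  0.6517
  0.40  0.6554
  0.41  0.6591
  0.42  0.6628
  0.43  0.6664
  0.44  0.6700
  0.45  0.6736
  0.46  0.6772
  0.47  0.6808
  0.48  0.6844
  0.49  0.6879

σ√T = 0.31·√2.5 = 0.4902
ln(S/K) + (r + σ²/2)T = ln(92/94) + (0.031 + 0.31²/2)·2.5 = -0.0215 + 0.1976 = 0.1761
d₁ = 0.1761 / 0.4902 = 0.3593 which rounds to 0.36
N(d₁) = N(0.36) = 0.6406
Δ_call = N(d₁) = 0.6406

0.6406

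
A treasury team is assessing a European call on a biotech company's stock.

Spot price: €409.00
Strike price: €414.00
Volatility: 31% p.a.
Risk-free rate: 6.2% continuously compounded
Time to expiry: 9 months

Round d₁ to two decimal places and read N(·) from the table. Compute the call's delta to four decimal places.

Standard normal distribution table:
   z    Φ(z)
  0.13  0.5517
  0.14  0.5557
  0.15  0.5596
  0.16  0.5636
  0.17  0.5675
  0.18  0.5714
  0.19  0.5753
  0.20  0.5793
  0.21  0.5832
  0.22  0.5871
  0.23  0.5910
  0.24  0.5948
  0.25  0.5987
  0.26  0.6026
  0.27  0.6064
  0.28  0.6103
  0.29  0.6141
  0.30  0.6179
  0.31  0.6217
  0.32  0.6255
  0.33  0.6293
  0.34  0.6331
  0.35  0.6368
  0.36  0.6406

0.6026

σ√T = 0.31 × 0.8660 = 0.2685
d₁ = [ln(409/414) + (0.062 + 0.31²/2)·0.75] / 0.2685 = [-0.0122 + 0.0825] / 0.2685 = 0.2622 ⇒ 0.26
N(d₁) = N(0.26) = 0.6026
Δ_call = N(d₁) = 0.6026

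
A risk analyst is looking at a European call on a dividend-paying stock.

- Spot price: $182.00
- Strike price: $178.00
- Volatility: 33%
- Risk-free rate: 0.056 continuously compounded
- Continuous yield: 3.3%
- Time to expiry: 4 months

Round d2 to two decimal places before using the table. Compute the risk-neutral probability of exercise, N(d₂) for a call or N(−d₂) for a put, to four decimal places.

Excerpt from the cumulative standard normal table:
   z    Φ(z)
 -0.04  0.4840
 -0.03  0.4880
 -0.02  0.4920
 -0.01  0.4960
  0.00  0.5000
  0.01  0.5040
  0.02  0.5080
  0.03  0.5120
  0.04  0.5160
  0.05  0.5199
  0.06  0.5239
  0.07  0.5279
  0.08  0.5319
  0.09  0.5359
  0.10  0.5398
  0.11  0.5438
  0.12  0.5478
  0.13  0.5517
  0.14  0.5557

0.5239

T = 0.3333;  σ√T = 0.1905
d₁ = [ln(182/178) + (0.056 − 0.033 + 0.33²/2)·0.3333] / 0.1905 = [0.0222 + 0.0258] / 0.1905 = 0.2521 which rounds to 0.25
d₂ = d₁ − σ√T = 0.2521 − 0.1905 = 0.0616 which rounds to 0.06
Pr(exercise) under Q = N(d₂) = 0.5239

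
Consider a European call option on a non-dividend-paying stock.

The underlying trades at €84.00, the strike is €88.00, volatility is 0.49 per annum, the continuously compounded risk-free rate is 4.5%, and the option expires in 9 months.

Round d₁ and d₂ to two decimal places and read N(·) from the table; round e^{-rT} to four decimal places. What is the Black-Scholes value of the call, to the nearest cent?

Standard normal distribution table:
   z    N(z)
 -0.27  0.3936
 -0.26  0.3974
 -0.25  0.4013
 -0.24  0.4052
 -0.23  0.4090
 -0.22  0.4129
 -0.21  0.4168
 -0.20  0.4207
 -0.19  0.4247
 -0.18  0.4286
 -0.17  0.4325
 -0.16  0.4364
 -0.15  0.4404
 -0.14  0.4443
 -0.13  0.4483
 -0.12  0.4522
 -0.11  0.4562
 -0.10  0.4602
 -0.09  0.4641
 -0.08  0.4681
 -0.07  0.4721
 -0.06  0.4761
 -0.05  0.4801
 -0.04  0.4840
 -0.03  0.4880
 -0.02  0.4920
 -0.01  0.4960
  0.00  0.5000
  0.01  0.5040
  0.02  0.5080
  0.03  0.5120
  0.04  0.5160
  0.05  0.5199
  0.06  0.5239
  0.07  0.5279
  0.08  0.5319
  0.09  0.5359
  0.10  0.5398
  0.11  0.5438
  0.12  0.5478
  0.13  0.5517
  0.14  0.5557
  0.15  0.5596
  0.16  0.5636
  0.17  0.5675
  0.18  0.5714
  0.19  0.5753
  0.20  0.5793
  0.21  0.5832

€13.52

σ√T = 0.49 × 0.8660 = 0.4244
ln(S/K) + (r + σ²/2)T = ln(84/88) + (0.045 + 0.49²/2)·0.75 = -0.0465 + 0.1238 = 0.0773
d₁ = 0.0773 / 0.4244 = 0.1821 → 0.18
d₂ = d₁ − σ√T = 0.1821 − 0.4244 = -0.2423 → -0.24
exp(−rT) = exp(−0.045·0.75) = 0.9668
N(d₁) = N(0.18) = 0.5714;  N(d₂) = N(-0.24) = 0.4052
C = 84·0.5714 − 88·0.9668·0.4052 = 47.9976 − 34.4738 = 13.5238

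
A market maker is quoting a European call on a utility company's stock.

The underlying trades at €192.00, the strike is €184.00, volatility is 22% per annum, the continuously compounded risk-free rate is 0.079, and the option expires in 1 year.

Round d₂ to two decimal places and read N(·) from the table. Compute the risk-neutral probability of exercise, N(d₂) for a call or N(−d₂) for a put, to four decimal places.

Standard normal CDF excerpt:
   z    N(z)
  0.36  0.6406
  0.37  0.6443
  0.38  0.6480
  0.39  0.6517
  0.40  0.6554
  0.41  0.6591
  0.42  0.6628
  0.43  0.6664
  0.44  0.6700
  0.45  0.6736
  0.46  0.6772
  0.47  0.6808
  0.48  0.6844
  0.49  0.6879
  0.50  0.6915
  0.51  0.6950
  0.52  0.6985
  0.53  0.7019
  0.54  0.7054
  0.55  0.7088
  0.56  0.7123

0.6700

σ√T = 0.22 × 1.0000 = 0.2200
d₁ = [ln(192/184) + (0.079 + 0.22²/2)·1] / 0.2200 = [0.0426 + 0.1032] / 0.2200 = 0.6625 which rounds to 0.66
d₂ = d₁ − σ√T = 0.6625 − 0.2200 = 0.4425 which rounds to 0.44
Risk-neutral Pr[S_T > K] = N(d₂) = N(0.44) = 0.6700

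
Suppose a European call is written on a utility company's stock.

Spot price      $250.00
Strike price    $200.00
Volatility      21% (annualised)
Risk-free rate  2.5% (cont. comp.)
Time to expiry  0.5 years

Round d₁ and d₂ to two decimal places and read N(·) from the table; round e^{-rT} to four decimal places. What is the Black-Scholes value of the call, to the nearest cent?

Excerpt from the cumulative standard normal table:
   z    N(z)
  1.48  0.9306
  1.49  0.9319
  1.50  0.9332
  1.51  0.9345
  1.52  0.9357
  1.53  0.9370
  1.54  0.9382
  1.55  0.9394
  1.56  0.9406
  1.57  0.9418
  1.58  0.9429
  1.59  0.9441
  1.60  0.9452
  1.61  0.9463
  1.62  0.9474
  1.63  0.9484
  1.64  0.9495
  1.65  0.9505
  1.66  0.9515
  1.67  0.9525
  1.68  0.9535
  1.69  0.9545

$53.29

σ√T = 0.21 × 0.7071 = 0.1485
d₁ = [ln(250/200) + (0.025 + 0.21²/2)·0.5] / 0.1485 = [0.2231 + 0.0235] / 0.1485 = 1.6612 → 1.66
d₂ = d₁ − σ√T = 1.6612 − 0.1485 = 1.5127 → 1.51
exp(−rT) = exp(−0.025·0.5) = 0.9876
N(d₁) = N(1.66) = 0.9515;  N(d₂) = N(1.51) = 0.9345
C = 250·0.9515 − 200·0.9876·0.9345 = 237.8750 − 184.5824 = 53.2926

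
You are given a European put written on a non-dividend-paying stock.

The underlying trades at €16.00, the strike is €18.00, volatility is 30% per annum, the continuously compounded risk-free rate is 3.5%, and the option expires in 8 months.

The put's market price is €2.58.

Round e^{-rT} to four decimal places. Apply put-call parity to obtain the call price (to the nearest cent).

exp(−rT) = exp(−0.035·0.6667) = 0.9769
Put-call parity: C − P = S − K·e^(−rT) = 16 − 18·0.9769 = 16 − 17.5842 = -1.5842
C = P + (C − P) = 2.58 + (-1.5842) = 0.9958

€1.00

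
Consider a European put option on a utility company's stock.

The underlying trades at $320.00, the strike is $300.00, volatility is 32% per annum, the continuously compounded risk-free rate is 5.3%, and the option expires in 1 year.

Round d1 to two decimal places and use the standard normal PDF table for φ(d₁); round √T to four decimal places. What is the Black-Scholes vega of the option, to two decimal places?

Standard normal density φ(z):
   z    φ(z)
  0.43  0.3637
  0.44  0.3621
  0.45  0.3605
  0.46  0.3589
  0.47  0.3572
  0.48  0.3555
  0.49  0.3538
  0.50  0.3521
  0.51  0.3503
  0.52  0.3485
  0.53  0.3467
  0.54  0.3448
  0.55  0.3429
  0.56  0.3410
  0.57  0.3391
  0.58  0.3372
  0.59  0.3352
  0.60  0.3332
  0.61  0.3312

110.94

σ√T = 0.32·√1 = 0.3200
d₁ = [ln(320/300) + (0.053 + ½·0.32²)·1] / (σ√T) = (0.0645 + 0.1042) / 0.3200 = 0.5273 which rounds to 0.53
√T = √1 = 1.0000
φ(d₁) = φ(0.53) = 0.3467
vega = S·φ(d₁)·√T = 320·0.3467·1.0000 = 110.9440
(Call and put vega coincide under Black-Scholes.)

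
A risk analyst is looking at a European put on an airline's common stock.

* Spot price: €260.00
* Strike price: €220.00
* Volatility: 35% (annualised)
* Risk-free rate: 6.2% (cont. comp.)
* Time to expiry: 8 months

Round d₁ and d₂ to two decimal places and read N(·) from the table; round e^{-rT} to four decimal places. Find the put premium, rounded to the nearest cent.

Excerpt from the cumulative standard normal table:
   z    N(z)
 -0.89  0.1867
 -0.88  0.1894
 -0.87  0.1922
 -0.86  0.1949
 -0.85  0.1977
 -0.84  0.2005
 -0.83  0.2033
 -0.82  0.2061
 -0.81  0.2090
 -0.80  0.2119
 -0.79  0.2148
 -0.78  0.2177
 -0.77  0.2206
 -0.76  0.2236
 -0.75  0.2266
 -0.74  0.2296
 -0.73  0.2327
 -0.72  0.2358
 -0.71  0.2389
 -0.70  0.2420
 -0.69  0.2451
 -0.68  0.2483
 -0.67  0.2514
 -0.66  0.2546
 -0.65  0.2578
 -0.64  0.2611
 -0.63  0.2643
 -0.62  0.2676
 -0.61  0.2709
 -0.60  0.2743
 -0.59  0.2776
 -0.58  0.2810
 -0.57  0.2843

€8.63

σ√T = 0.35·√0.6667 = 0.2858
ln(S/K) + (r + σ²/2)T = ln(260/220) + (0.062 + 0.35²/2)·0.6667 = 0.1671 + 0.0822 = 0.2492
d₁ = 0.2492 / 0.2858 = 0.8721 which rounds to 0.87
d₂ = d₁ − σ√T = 0.8721 − 0.2858 = 0.5863 which rounds to 0.59
exp(−rT) = exp(−0.062·0.6667) = 0.9595
N(−d₂) = N(-0.59) = 0.2776;  N(−d₁) = N(-0.87) = 0.1922
P = 220·0.9595·0.2776 − 260·0.1922 = 58.5986 − 49.9720 = 8.6266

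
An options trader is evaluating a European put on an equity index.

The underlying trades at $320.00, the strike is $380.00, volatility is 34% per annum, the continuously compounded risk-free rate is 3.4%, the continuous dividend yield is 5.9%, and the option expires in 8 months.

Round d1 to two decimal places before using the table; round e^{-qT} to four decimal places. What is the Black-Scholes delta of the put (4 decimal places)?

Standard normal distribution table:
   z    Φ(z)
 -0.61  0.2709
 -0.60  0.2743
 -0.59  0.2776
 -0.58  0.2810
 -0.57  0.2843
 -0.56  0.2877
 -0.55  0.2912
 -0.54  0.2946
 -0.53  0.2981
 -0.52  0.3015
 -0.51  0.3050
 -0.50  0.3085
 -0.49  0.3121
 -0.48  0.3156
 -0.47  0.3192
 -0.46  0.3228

-0.6782

T = 0.6667;  σ√T = 0.2776
ln(S/K) + (r − q + σ²/2)T = ln(320/380) + (0.034 − 0.059 + 0.34²/2)·0.6667 = -0.1719 + 0.0219 = -0.1500
d₁ = -0.1500 / 0.2776 = -0.5403 → -0.54
N(d₁) = N(-0.54) = 0.2946
Δ_put = e^(−qT)·(N(d₁) − 1) = 0.9614·(0.2946 − 1) = -0.6782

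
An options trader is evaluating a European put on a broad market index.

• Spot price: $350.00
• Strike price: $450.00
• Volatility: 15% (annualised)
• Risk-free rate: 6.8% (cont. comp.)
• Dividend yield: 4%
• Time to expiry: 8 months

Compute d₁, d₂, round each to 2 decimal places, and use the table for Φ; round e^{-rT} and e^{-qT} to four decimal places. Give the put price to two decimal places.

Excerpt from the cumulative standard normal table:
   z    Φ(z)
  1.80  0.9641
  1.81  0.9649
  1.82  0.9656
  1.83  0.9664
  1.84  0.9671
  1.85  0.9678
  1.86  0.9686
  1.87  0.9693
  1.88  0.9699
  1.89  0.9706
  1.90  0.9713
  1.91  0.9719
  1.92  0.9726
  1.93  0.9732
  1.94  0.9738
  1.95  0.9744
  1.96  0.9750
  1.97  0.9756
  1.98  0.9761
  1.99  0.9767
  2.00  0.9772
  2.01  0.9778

σ√T = 0.15 × 0.8165 = 0.1225
ln(S/K) + (r − q + σ²/2)T = ln(350/450) + (0.068 − 0.04 + 0.15²/2)·0.6667 = -0.2513 + 0.0262 = -0.2251
d₁ = -0.2251 / 0.1225 = -1.8383 → -1.84
d₂ = d₁ − σ√T = -1.8383 − 0.1225 = -1.9608 → -1.96
e^(−qT) = e^(−0.04·0.6667) = 0.9737;  e^(−rT) = e^(−0.068·0.6667) = 0.9557
P = 450·0.9557·N(1.96) − 350·0.9737·N(1.84) = 450·0.9557·0.9750 − 350·0.9737·0.9671 = 419.3134 − 329.5828 = 89.7305

$89.73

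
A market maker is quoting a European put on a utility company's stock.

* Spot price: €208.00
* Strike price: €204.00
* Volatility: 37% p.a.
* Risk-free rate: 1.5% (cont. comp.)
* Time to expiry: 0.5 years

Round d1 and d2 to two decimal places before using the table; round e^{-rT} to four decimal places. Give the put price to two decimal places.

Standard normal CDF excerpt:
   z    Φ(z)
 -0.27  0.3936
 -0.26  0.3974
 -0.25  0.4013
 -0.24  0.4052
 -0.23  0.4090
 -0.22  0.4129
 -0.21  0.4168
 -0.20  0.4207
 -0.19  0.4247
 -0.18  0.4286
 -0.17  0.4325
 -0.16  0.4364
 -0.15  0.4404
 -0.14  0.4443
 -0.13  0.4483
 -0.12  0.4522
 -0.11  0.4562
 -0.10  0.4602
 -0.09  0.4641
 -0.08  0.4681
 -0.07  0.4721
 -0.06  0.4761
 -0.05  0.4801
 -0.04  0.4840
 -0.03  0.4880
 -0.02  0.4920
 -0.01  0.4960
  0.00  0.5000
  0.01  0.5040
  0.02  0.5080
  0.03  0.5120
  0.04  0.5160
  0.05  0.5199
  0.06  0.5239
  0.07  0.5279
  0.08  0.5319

€18.59

σ√T = 0.37·√0.5 = 0.2616
d₁ = [ln(208/204) + (0.015 + 0.37²/2)·0.5] / 0.2616 = [0.0194 + 0.0417] / 0.2616 = 0.2337 ⇒ 0.23
d₂ = d₁ − σ√T = 0.2337 − 0.2616 = -0.0279 ⇒ -0.03
exp(−rT) = exp(−0.015·0.5) = 0.9925
N(−d₂) = N(0.03) = 0.5120;  N(−d₁) = N(-0.23) = 0.4090
P = 204·0.9925·0.5120 − 208·0.4090 = 103.6646 − 85.0720 = 18.5926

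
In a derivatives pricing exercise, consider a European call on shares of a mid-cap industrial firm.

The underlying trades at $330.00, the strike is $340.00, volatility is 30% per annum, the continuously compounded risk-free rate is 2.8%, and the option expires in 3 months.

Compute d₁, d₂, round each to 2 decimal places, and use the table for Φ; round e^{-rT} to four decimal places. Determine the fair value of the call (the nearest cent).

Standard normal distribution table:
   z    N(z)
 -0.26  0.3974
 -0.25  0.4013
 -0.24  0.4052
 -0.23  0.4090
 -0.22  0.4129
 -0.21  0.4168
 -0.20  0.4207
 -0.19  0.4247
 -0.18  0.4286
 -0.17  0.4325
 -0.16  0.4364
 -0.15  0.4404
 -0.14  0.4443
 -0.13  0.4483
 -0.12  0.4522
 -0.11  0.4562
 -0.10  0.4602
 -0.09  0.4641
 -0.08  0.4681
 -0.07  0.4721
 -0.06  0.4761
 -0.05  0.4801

σ√T = 0.3·√0.25 = 0.1500
ln(S/K) + (r + σ²/2)T = ln(330/340) + (0.028 + 0.3²/2)·0.25 = -0.0299 + 0.0182 = -0.0116
d₁ = -0.0116 / 0.1500 = -0.0774 ≈ -0.08
d₂ = d₁ − σ√T = -0.0774 − 0.1500 = -0.2274 ≈ -0.23
e^(−rT) = e^(−0.028·0.25) = 0.9930
N(d₁) = N(-0.08) = 0.4681;  N(d₂) = N(-0.23) = 0.4090
C = 330·0.4681 − 340·0.9930·0.4090 = 154.4730 − 138.0866 = 16.3864

$16.39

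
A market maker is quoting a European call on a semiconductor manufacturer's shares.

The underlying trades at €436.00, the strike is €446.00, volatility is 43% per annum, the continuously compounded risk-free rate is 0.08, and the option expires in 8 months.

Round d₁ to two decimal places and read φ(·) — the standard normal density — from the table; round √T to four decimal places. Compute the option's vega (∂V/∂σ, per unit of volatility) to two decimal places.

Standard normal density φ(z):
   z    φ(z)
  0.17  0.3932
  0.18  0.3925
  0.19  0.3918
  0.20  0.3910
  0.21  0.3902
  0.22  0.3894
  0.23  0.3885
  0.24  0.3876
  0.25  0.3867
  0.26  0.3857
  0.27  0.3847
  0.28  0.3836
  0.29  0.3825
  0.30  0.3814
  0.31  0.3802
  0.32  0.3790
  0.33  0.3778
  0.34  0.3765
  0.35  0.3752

σ√T = 0.43 × 0.8165 = 0.3511
d₁ = [ln(436/446) + (0.08 + 0.43²/2)·0.6667] / 0.3511 = [-0.0227 + 0.1150] / 0.3511 = 0.2629 → 0.26
√T = √0.6667 = 0.8165
φ(d₁) = φ(0.26) = 0.3857
vega = S·φ(d₁)·√T = 436·0.3857·0.8165 = 137.3069

137.31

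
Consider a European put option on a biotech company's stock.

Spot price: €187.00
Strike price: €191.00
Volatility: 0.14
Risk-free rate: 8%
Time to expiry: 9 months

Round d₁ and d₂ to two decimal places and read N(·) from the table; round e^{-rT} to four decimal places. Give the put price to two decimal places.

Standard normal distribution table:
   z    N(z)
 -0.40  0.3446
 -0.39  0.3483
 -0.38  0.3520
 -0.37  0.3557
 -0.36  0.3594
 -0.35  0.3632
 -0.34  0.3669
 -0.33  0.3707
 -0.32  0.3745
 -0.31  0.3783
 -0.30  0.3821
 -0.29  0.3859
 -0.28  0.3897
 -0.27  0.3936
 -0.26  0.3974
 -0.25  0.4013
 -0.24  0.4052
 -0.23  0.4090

T = 0.75;  σ√T = 0.1212
ln(S/K) + (r + σ²/2)T = ln(187/191) + (0.08 + 0.14²/2)·0.75 = -0.0212 + 0.0674 = 0.0462
d₁ = 0.0462 / 0.1212 = 0.3809 which rounds to 0.38
d₂ = d₁ − σ√T = 0.3809 − 0.1212 = 0.2597 which rounds to 0.26
e^(−rT) = e^(−0.08·0.75) = 0.9418
N(−d₂) = N(-0.26) = 0.3974;  N(−d₁) = N(-0.38) = 0.3520
P = 191·0.9418·0.3974 − 187·0.3520 = 71.4858 − 65.8240 = 5.6618

€5.66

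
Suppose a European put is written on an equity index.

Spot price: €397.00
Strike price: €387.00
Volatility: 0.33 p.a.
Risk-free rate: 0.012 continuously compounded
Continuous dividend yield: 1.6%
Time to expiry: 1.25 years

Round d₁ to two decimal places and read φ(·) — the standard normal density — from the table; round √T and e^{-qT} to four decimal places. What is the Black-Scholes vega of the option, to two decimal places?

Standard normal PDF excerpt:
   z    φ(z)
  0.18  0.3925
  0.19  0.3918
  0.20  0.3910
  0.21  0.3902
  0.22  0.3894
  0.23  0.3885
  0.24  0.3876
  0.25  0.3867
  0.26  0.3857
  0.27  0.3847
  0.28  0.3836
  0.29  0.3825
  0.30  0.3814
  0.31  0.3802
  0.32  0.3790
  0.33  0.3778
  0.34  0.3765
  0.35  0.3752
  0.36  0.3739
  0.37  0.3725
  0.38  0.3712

168.63

σ√T = 0.33 × 1.1180 = 0.3690
ln(S/K) + (r − q + σ²/2)T = ln(397/387) + (0.012 − 0.016 + 0.33²/2)·1.25 = 0.0255 + 0.0631 = 0.0886
d₁ = 0.0886 / 0.3690 = 0.2401 ⇒ 0.24
√T = √1.25 = 1.1180
φ(d₁) = φ(0.24) = 0.3876
exp(−qT) = exp(−0.016·1.25) = 0.9802
vega = S·exp(−qT)·φ(d₁)·√T = 397·0.9802·0.3876·1.1180 = 168.6284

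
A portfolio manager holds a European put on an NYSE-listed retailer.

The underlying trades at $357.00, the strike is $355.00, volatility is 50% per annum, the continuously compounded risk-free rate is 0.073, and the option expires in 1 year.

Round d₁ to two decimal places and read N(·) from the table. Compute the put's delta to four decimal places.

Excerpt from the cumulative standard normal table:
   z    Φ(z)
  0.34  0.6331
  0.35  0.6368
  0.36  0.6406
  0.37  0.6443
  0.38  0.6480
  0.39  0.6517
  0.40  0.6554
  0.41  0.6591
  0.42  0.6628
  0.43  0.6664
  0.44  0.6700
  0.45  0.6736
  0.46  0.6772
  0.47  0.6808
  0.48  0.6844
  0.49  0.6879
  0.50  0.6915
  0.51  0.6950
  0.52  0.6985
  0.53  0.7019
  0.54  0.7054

-0.3409

σ√T = 0.5·√1 = 0.5000
d₁ = [ln(357/355) + (0.073 + 0.5²/2)·1] / 0.5000 = [0.0056 + 0.1980] / 0.5000 = 0.4072 → 0.41
N(d₁) = N(0.41) = 0.6591
Δ_put = N(d₁) − 1 = 0.6591 − 1 = -0.3409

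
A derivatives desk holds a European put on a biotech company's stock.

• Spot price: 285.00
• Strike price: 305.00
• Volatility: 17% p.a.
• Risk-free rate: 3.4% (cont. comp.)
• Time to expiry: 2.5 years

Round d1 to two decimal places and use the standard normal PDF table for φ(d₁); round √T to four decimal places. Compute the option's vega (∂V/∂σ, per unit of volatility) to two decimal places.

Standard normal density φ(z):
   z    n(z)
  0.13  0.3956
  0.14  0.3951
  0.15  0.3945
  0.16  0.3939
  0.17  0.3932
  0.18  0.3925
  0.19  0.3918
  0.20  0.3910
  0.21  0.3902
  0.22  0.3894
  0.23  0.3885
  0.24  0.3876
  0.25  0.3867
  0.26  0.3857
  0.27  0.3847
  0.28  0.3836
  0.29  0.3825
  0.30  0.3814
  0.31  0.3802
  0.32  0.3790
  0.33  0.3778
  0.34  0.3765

σ√T = 0.17 × 1.5811 = 0.2688
ln(S/K) + (r + σ²/2)T = ln(285/305) + (0.034 + 0.17²/2)·2.5 = -0.0678 + 0.1211 = 0.0533
d₁ = 0.0533 / 0.2688 = 0.1983 ⇒ 0.20
√T = √2.5 = 1.5811
φ(d₁) = φ(0.20) = 0.3910
vega = S·φ(d₁)·√T = 285·0.3910·1.5811 = 176.1899

176.19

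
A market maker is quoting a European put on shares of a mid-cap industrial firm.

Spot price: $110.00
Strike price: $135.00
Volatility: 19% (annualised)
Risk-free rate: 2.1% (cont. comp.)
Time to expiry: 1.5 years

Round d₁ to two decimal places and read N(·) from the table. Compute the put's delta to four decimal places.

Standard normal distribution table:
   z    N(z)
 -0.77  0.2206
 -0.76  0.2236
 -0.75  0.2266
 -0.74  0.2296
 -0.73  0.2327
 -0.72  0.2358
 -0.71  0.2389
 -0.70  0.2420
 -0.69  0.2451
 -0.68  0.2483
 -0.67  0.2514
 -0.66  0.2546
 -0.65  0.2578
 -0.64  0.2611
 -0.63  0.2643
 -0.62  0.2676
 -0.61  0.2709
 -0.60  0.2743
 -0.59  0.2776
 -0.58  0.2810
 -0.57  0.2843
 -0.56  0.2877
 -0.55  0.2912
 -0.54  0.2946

-0.7357

σ√T = 0.19 × 1.2247 = 0.2327
d₁ = [ln(110/135) + (0.021 + ½·0.19²)·1.5] / (σ√T) = (-0.2048 + 0.0586) / 0.2327 = -0.6284 → -0.63
N(d₁) = N(-0.63) = 0.2643
Δ_put = N(d₁) − 1 = 0.2643 − 1 = -0.7357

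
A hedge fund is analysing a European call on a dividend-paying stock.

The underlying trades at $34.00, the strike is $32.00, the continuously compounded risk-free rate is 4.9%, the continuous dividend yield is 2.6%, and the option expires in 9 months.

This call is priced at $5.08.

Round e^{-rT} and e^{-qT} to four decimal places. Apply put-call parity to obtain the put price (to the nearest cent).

e^(−qT) = e^(−0.026·0.75) = 0.9807;  e^(−rT) = e^(−0.049·0.75) = 0.9639
Put-call parity: C − P = S·e^(−qT) − K·e^(−rT) = 34·0.9807 − 32·0.9639 = 33.3438 − 30.8448 = 2.4990
P = C − (C − P) = 5.08 − (2.4990) = 2.5810

$2.58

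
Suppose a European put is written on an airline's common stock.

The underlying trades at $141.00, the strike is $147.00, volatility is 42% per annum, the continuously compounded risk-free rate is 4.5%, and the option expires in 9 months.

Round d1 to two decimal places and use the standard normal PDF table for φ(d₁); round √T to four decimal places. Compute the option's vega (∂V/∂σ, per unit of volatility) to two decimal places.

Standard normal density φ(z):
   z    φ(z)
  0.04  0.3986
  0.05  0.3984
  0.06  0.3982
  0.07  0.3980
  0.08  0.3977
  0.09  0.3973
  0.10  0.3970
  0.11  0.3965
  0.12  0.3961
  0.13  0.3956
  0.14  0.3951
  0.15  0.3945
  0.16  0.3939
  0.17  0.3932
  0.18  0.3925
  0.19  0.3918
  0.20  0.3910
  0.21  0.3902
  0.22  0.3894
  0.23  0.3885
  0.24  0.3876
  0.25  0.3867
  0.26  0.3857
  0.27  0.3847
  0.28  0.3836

T = 0.75;  σ√T = 0.3637
d₁ = [ln(141/147) + (0.045 + ½·0.42²)·0.75] / (σ√T) = (-0.0417 + 0.0999) / 0.3637 = 0.1601 which rounds to 0.16
√T = √0.75 = 0.8660
φ(d₁) = φ(0.16) = 0.3939
vega = S·φ(d₁)·√T = 141·0.3939·0.8660 = 48.0976

48.10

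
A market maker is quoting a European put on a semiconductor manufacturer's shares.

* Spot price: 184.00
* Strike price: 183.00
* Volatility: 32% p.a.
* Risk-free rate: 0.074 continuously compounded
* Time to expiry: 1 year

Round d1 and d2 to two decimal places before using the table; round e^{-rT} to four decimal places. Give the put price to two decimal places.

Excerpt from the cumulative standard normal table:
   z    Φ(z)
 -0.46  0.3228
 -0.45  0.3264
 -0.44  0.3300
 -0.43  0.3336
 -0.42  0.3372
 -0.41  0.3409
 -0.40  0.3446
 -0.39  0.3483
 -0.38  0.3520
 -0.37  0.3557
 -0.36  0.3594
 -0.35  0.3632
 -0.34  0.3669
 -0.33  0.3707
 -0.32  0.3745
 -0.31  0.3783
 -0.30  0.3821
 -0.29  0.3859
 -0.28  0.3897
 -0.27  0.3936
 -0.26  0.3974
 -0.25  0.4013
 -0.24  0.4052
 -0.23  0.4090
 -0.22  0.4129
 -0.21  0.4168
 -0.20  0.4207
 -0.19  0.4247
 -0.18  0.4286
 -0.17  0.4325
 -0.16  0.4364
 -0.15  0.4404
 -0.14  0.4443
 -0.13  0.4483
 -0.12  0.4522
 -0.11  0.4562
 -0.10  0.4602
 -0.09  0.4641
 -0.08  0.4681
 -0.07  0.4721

16.15

σ√T = 0.32 × 1.0000 = 0.3200
d₁ = [ln(184/183) + (0.074 + ½·0.32²)·1] / (σ√T) = (0.0054 + 0.1252) / 0.3200 = 0.4083 → 0.41
d₂ = 0.4083 − 0.3200 = 0.0883 → 0.09
exp(−rT) = exp(−0.074·1) = 0.9287
P = 183·0.9287·N(-0.09) − 184·N(-0.41) = 183·0.9287·0.4641 − 184·0.3409 = 78.8748 − 62.7256 = 16.1492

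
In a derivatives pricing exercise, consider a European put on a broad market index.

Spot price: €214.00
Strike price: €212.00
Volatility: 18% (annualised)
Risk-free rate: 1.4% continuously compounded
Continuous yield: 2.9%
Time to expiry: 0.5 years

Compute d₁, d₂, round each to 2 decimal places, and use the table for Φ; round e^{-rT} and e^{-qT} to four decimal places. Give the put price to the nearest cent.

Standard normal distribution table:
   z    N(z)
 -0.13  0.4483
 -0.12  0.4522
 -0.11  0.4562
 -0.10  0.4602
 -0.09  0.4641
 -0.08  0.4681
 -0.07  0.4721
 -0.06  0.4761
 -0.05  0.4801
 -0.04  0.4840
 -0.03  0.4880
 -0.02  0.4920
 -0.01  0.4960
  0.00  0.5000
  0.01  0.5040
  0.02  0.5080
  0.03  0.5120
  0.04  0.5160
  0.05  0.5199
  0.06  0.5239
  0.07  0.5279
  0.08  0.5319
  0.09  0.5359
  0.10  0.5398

€10.72

σ√T = 0.18 × 0.7071 = 0.1273
d₁ = [ln(214/212) + (0.014 − 0.029 + 0.18²/2)·0.5] / 0.1273 = [0.0094 + 0.0006] / 0.1273 = 0.0785 which rounds to 0.08
d₂ = d₁ − σ√T = 0.0785 − 0.1273 = -0.0488 which rounds to -0.05
exp(−qT) = exp(−0.029·0.5) = 0.9856;  exp(−rT) = exp(−0.014·0.5) = 0.9930
N(−d₂) = N(0.05) = 0.5199;  N(−d₁) = N(-0.08) = 0.4681
P = 212·0.9930·0.5199 − 214·0.9856·0.4681 = 109.4473 − 98.7309 = 10.7164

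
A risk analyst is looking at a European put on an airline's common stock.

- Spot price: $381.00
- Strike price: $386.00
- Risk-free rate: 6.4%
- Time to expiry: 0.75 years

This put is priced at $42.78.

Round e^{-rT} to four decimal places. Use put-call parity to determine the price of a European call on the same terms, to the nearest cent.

exp(−rT) = exp(−0.064·0.75) = 0.9531
Put-call parity: C − P = S − K·e^(−rT) = 381 − 386·0.9531 = 381 − 367.8966 = 13.1034
C = P + (C − P) = 42.78 + (13.1034) = 55.8834

$55.88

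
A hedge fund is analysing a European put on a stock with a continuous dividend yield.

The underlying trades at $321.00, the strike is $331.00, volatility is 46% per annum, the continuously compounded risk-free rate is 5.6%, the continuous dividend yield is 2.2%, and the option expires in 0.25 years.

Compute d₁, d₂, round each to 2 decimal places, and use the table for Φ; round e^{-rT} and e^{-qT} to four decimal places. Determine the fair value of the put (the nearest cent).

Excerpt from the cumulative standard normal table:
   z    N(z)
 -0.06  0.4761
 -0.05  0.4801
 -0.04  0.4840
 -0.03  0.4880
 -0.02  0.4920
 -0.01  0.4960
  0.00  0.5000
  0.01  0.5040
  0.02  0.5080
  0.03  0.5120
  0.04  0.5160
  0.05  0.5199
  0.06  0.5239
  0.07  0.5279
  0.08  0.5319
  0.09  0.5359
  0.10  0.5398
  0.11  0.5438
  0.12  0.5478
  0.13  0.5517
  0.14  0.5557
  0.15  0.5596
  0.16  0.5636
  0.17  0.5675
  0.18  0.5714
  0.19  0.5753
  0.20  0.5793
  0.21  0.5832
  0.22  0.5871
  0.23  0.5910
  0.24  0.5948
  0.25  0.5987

$33.29

σ√T = 0.46 × 0.5000 = 0.2300
d₁ = [ln(321/331) + (0.056 − 0.022 + ½·0.46²)·0.25] / (σ√T) = (-0.0307 + 0.0350) / 0.2300 = 0.0186 ≈ 0.02
d₂ = 0.0186 − 0.2300 = -0.2114 ≈ -0.21
exp(−qT) = exp(−0.022·0.25) = 0.9945;  exp(−rT) = exp(−0.056·0.25) = 0.9861
P = 331·0.9861·N(0.21) − 321·0.9945·N(-0.02) = 331·0.9861·0.5832 − 321·0.9945·0.4920 = 190.3560 − 157.0634 = 33.2926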